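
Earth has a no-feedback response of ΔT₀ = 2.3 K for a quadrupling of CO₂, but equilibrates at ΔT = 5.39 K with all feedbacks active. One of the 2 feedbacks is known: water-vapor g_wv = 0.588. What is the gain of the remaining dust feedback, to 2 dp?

Amplification A = ΔT/ΔT₀ = 5.39/2.3 = 2.343.
Total gain g = 1 − 1/A = 1 − 1/2.343 = 0.5732.
The known gain is 0.588.
g_dust = 0.5732 − 0.588 = -0.01.

-0.01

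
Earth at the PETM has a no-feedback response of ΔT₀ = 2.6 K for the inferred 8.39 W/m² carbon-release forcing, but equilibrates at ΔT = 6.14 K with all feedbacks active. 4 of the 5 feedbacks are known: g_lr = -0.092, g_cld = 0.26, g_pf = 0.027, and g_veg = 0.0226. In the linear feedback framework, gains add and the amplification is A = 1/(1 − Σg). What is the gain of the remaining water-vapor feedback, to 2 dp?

0.36

Amplification A = ΔT/ΔT₀ = 6.14/2.6 = 2.362.
Total gain g = 1 − 1/A = 1 − 1/2.362 = 0.5766.
Known gains sum to -0.092 + 0.26 + 0.027 + 0.0226 = 0.2176.
g_wv = 0.5766 − 0.2176 = 0.36.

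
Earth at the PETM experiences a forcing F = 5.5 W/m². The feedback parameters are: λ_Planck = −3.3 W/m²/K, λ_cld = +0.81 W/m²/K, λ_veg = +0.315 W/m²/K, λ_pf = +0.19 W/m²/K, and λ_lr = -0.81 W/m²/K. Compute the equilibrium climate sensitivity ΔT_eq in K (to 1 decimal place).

Net feedback parameter λ = (−3.3) + (+0.81) + (+0.315) + (+0.19) + (-0.81) = -2.795 W/m²/K.
ΔT = −F/λ = −5.5/(-2.795) = 2.0 K.

2.0 K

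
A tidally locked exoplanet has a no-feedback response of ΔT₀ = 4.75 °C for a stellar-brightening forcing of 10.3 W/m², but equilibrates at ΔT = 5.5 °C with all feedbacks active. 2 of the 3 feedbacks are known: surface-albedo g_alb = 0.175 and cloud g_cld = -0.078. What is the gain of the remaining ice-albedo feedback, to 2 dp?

0.04

Amplification A = ΔT/ΔT₀ = 5.5/4.75 = 1.158.
Total gain g = 1 − 1/A = 1 − 1/1.158 = 0.1364.
Known gains sum to 0.175 − 0.078 = 0.097.
g_ice = 0.1364 − 0.097 = 0.04.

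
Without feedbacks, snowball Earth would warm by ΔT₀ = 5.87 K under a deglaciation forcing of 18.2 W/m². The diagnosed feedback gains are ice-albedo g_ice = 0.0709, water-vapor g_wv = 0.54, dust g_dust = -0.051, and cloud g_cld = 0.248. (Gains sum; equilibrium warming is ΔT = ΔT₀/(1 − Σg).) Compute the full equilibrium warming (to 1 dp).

Total gain g = 0.0709 + 0.54 − 0.051 + 0.248 = 0.8079.
Amplification A = 1/(1 − 0.8079) = 5.206.
ΔT = 5.87 × 5.206 = 30.6 K.

30.6 K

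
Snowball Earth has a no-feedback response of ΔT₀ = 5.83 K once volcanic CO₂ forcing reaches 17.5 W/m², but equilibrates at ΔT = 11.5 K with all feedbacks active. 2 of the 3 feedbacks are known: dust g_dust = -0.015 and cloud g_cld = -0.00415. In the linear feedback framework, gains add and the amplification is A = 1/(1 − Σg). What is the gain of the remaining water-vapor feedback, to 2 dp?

0.51

Amplification A = ΔT/ΔT₀ = 11.5/5.83 = 1.973.
Total gain g = 1 − 1/A = 1 − 1/1.973 = 0.4932.
Known gains sum to -0.015 − 0.00415 = -0.01915.
g_wv = 0.4932 + 0.01915 = 0.51.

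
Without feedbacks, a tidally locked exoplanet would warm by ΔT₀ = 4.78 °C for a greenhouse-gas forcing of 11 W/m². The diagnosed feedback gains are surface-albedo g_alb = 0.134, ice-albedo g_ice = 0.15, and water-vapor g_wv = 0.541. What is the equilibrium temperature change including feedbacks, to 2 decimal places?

27.31 °C

Total gain g = 0.134 + 0.15 + 0.541 = 0.825.
Amplification A = 1/(1 − 0.825) = 5.714.
ΔT = 4.78 × 5.714 = 27.31 °C.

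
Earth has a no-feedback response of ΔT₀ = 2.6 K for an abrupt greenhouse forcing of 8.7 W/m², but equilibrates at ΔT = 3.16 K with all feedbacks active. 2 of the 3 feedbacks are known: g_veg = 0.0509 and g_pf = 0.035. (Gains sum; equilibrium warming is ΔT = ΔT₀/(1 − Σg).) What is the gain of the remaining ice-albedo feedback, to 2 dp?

0.09

Amplification A = ΔT/ΔT₀ = 3.16/2.6 = 1.215.
Total gain g = 1 − 1/A = 1 − 1/1.215 = 0.177.
Known gains sum to 0.0509 + 0.035 = 0.0859.
g_ice = 0.177 − 0.0859 = 0.09.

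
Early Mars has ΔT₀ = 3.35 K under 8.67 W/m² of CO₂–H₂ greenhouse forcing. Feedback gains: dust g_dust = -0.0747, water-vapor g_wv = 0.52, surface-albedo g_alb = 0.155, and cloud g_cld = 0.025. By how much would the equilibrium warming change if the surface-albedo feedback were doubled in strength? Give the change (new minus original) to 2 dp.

6.31 K

Original: g = 0.6253, ΔT = 3.35/(1−0.6253) = 8.9405 K.
With doubled surface-albedo: g' = 0.7803, ΔT' = 3.35/(1−0.7803) = 15.2481 K.
Change = 15.2481 − 8.9405 = 6.31 K.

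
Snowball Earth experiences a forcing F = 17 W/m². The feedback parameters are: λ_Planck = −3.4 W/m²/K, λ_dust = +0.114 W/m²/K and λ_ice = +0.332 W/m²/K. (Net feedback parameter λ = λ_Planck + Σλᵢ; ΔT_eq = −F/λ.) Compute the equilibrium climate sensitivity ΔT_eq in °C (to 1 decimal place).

Net feedback parameter λ = (−3.4) + (+0.114) + (+0.332) = -2.954 W/m²/K.
ΔT = −F/λ = −17/(-2.954) = 5.8 °C.

5.8 °C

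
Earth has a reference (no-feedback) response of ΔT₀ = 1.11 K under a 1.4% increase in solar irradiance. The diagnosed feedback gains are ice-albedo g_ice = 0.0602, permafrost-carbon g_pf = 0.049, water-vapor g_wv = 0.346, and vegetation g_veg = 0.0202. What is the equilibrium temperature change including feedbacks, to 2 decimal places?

Total gain g = 0.0602 + 0.049 + 0.346 + 0.0202 = 0.4754.
Amplification A = 1/(1 − 0.4754) = 1.906.
ΔT = 1.11 × 1.906 = 2.12 K.

2.12 K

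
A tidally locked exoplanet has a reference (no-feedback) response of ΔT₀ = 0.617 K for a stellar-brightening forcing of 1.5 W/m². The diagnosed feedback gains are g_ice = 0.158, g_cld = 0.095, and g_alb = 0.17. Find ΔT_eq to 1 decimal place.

1.1 K

Total gain g = 0.158 + 0.095 + 0.17 = 0.423.
Amplification A = 1/(1 − 0.423) = 1.733.
ΔT = 0.617 × 1.733 = 1.1 K.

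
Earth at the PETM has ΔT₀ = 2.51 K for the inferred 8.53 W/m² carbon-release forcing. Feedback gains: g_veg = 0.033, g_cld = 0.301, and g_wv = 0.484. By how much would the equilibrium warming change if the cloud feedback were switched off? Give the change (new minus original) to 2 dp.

-8.59 K

Original: g = 0.818, ΔT = 2.51/(1−0.818) = 13.7912 K.
Without cloud: g' = 0.517, ΔT' = 2.51/(1−0.517) = 5.1967 K.
Change = 5.1967 − 13.7912 = -8.59 K.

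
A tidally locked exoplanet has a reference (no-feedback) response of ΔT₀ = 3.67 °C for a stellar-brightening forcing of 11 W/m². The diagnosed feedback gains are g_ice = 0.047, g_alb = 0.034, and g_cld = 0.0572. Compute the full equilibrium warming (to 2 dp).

4.26 °C

Total gain g = 0.047 + 0.034 + 0.0572 = 0.1382.
Amplification A = 1/(1 − 0.1382) = 1.16.
ΔT = 3.67 × 1.16 = 4.26 °C.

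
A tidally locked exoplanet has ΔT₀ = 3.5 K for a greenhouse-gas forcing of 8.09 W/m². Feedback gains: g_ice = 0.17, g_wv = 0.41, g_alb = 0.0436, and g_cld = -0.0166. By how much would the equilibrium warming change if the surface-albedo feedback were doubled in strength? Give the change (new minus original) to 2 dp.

Original: g = 0.607, ΔT = 3.5/(1−0.607) = 8.9059 K.
With doubled surface-albedo: g' = 0.6506, ΔT' = 3.5/(1−0.6506) = 10.0172 K.
Change = 10.0172 − 8.9059 = 1.11 K.

1.11 K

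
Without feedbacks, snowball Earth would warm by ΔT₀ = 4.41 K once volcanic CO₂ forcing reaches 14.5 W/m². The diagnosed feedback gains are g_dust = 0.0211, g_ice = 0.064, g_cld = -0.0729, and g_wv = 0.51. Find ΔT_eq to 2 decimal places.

Total gain g = 0.0211 + 0.064 − 0.0729 + 0.51 = 0.5222.
Amplification A = 1/(1 − 0.5222) = 2.093.
ΔT = 4.41 × 2.093 = 9.23 K.

9.23 K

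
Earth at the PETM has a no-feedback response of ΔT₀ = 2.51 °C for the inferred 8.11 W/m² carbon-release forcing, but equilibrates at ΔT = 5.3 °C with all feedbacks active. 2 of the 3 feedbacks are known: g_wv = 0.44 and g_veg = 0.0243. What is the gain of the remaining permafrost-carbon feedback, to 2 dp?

0.06

Amplification A = ΔT/ΔT₀ = 5.3/2.51 = 2.112.
Total gain g = 1 − 1/A = 1 − 1/2.112 = 0.5265.
Known gains sum to 0.44 + 0.0243 = 0.4643.
g_pf = 0.5265 − 0.4643 = 0.06.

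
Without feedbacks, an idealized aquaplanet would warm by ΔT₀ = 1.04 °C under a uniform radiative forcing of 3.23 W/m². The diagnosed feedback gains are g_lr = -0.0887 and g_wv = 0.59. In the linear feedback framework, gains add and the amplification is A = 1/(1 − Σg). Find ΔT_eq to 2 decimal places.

Total gain g = -0.0887 + 0.59 = 0.5013.
Amplification A = 1/(1 − 0.5013) = 2.005.
ΔT = 1.04 × 2.005 = 2.09 °C.

2.09 °C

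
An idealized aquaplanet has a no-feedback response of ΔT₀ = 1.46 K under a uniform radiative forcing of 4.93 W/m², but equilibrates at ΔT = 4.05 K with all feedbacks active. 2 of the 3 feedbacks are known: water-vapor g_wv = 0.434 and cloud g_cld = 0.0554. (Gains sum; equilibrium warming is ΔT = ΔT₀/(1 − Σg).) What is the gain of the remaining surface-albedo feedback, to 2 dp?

Amplification A = ΔT/ΔT₀ = 4.05/1.46 = 2.774.
Total gain g = 1 − 1/A = 1 − 1/2.774 = 0.6395.
Known gains sum to 0.434 + 0.0554 = 0.4894.
g_alb = 0.6395 − 0.4894 = 0.15.

0.15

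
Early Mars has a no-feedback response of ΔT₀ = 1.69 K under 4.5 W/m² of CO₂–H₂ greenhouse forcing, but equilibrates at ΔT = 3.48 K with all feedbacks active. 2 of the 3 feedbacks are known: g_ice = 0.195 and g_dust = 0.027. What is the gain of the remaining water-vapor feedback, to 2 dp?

Amplification A = ΔT/ΔT₀ = 3.48/1.69 = 2.059.
Total gain g = 1 − 1/A = 1 − 1/2.059 = 0.5143.
Known gains sum to 0.195 + 0.027 = 0.222.
g_wv = 0.5143 − 0.222 = 0.29.

0.29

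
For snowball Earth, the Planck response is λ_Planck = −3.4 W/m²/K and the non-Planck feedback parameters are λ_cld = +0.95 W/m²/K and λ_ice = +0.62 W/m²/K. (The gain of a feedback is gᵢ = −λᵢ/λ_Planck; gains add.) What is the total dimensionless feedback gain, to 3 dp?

Convert to gains: g_cld = 0.95/3.4 = 0.2794; g_ice = 0.62/3.4 = 0.1824.
Total gain g = 0.4618.

0.462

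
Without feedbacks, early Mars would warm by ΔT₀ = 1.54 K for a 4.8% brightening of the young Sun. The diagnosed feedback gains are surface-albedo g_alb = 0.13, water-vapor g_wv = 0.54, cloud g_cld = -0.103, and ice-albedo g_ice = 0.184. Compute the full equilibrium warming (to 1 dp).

6.2 K

Total gain g = 0.13 + 0.54 − 0.103 + 0.184 = 0.751.
Amplification A = 1/(1 − 0.751) = 4.016.
ΔT = 1.54 × 4.016 = 6.2 K.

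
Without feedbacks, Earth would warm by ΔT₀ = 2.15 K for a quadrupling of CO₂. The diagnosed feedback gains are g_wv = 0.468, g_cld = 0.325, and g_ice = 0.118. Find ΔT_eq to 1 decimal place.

24.2 K

Total gain g = 0.468 + 0.325 + 0.118 = 0.911.
Amplification A = 1/(1 − 0.911) = 11.24.
ΔT = 2.15 × 11.24 = 24.2 K.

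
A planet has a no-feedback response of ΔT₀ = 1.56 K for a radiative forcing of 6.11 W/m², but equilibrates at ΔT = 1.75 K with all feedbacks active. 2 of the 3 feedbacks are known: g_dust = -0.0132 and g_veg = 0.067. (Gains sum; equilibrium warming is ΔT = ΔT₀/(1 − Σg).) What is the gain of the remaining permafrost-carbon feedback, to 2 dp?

Amplification A = ΔT/ΔT₀ = 1.75/1.56 = 1.122.
Total gain g = 1 − 1/A = 1 − 1/1.122 = 0.1087.
Known gains sum to -0.0132 + 0.067 = 0.0538.
g_pf = 0.1087 − 0.0538 = 0.05.

0.05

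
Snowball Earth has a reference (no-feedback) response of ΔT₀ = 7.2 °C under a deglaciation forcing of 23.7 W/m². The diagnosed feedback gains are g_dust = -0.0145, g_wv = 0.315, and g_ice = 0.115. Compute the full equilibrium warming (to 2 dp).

12.32 °C

Total gain g = -0.0145 + 0.315 + 0.115 = 0.4155.
Amplification A = 1/(1 − 0.4155) = 1.711.
ΔT = 7.2 × 1.711 = 12.32 °C.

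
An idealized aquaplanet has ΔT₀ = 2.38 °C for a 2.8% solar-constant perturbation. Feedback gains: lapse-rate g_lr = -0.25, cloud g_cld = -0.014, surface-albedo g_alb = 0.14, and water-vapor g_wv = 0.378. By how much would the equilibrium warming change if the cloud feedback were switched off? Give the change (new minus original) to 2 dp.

0.06 °C

Original: g = 0.254, ΔT = 2.38/(1−0.254) = 3.1903 °C.
Without cloud: g' = 0.268, ΔT' = 2.38/(1−0.268) = 3.2514 °C.
Change = 3.2514 − 3.1903 = 0.06 °C.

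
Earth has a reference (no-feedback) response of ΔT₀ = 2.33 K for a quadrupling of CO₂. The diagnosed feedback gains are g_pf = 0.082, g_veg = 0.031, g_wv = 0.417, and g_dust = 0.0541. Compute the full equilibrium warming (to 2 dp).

Total gain g = 0.082 + 0.031 + 0.417 + 0.0541 = 0.5841.
Amplification A = 1/(1 − 0.5841) = 2.404.
ΔT = 2.33 × 2.404 = 5.60 K.

5.60 K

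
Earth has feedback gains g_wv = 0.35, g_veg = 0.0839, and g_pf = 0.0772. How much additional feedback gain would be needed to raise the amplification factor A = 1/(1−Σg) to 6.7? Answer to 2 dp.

Current total gain = 0.5111.
Target gain for A = 6.7: g* = 1 − 1/6.7 = 0.8507.
Additional gain needed = 0.8507 − 0.5111 = 0.34.

0.34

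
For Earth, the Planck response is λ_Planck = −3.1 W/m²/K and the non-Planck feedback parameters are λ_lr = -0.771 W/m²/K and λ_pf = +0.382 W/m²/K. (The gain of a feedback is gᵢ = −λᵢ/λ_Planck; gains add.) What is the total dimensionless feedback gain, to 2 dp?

Convert to gains: g_lr = -0.771/3.1 = -0.2487; g_pf = 0.382/3.1 = 0.1232.
Total gain g = -0.1255.

-0.13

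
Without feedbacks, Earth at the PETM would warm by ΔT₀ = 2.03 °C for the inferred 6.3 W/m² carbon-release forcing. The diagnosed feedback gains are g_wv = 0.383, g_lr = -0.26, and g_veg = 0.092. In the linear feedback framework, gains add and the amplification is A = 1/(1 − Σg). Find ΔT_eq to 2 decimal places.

Total gain g = 0.383 − 0.26 + 0.092 = 0.215.
Amplification A = 1/(1 − 0.215) = 1.274.
ΔT = 2.03 × 1.274 = 2.59 °C.

2.59 °C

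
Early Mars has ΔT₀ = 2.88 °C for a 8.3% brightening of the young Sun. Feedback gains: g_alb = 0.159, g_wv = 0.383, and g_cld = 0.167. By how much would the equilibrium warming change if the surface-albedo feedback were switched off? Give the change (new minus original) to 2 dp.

Original: g = 0.709, ΔT = 2.88/(1−0.709) = 9.8969 °C.
Without surface-albedo: g' = 0.55, ΔT' = 2.88/(1−0.55) = 6.4000 °C.
Change = 6.4000 − 9.8969 = -3.50 °C.

-3.50 °C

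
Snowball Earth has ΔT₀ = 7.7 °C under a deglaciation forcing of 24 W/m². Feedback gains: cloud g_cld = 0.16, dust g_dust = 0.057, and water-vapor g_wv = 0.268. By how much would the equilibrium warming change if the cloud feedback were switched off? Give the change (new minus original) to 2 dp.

Original: g = 0.485, ΔT = 7.7/(1−0.485) = 14.9515 °C.
Without cloud: g' = 0.325, ΔT' = 7.7/(1−0.325) = 11.4074 °C.
Change = 11.4074 − 14.9515 = -3.54 °C.

-3.54 °C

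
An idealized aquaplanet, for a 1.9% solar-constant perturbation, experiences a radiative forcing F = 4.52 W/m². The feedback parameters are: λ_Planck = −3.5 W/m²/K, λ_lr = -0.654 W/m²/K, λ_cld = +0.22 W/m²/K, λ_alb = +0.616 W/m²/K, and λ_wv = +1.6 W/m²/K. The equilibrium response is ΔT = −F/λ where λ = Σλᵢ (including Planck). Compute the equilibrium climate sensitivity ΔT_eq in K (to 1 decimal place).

2.6 K

Net feedback parameter λ = (−3.5) + (-0.654) + (+0.22) + (+0.616) + (+1.6) = -1.718 W/m²/K.
ΔT = −F/λ = −4.52/(-1.718) = 2.6 K.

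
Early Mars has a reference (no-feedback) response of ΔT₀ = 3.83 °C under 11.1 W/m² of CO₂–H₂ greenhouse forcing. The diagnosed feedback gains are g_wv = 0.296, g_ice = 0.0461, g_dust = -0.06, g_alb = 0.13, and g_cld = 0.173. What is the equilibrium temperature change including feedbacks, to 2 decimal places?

9.23 °C

Total gain g = 0.296 + 0.0461 − 0.06 + 0.13 + 0.173 = 0.5851.
Amplification A = 1/(1 − 0.5851) = 2.41.
ΔT = 3.83 × 2.41 = 9.23 °C.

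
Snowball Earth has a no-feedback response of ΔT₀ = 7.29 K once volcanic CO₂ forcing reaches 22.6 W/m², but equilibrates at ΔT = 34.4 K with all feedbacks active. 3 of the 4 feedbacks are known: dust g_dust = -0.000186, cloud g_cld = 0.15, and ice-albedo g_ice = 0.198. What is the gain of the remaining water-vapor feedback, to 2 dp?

Amplification A = ΔT/ΔT₀ = 34.4/7.29 = 4.719.
Total gain g = 1 − 1/A = 1 − 1/4.719 = 0.7881.
Known gains sum to -0.000186 + 0.15 + 0.198 = 0.347814.
g_wv = 0.7881 − 0.347814 = 0.44.

0.44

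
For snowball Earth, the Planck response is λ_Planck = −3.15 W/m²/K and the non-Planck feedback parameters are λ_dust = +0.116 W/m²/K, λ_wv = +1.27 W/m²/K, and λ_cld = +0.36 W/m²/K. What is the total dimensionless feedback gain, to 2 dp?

Convert to gains: g_dust = 0.116/3.15 = 0.03683; g_wv = 1.27/3.15 = 0.4032; g_cld = 0.36/3.15 = 0.1143.
Total gain g = 0.55433.

0.55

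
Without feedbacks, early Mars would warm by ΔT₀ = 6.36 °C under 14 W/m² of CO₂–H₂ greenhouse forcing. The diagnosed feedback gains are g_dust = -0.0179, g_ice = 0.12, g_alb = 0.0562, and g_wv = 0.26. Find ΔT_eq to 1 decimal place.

Total gain g = -0.0179 + 0.12 + 0.0562 + 0.26 = 0.4183.
Amplification A = 1/(1 − 0.4183) = 1.719.
ΔT = 6.36 × 1.719 = 10.9 °C.

10.9 °C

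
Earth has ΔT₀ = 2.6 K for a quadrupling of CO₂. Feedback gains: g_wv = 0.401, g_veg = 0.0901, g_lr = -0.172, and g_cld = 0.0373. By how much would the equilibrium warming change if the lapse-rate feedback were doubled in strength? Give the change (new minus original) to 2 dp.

Original: g = 0.3564, ΔT = 2.6/(1−0.3564) = 4.0398 K.
With doubled lapse-rate: g' = 0.1844, ΔT' = 2.6/(1−0.1844) = 3.1878 K.
Change = 3.1878 − 4.0398 = -0.85 K.

-0.85 K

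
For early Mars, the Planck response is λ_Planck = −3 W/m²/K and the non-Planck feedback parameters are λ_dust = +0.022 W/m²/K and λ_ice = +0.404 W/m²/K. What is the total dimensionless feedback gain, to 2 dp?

Convert to gains: g_dust = 0.022/3 = 0.007333; g_ice = 0.404/3 = 0.1347.
Total gain g = 0.142033.

0.14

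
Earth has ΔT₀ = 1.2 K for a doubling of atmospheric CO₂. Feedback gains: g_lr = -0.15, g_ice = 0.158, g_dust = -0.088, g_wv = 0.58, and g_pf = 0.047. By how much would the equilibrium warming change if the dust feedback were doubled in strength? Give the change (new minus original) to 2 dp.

Original: g = 0.547, ΔT = 1.2/(1−0.547) = 2.6490 K.
With doubled dust: g' = 0.459, ΔT' = 1.2/(1−0.459) = 2.2181 K.
Change = 2.2181 − 2.6490 = -0.43 K.

-0.43 K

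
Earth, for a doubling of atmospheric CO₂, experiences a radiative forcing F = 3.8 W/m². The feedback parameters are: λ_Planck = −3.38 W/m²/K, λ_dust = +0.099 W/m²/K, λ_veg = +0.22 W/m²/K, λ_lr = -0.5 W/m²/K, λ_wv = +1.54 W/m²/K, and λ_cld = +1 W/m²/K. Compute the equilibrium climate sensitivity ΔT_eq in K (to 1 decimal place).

3.7 K

Net feedback parameter λ = (−3.38) + (+0.099) + (+0.22) + (-0.5) + (+1.54) + (+1) = -1.021 W/m²/K.
ΔT = −F/λ = −3.8/(-1.021) = 3.7 K.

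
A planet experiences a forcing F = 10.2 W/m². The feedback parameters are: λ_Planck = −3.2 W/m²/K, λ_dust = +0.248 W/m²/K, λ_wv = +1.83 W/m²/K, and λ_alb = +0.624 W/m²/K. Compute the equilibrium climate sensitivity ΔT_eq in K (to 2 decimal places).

Net feedback parameter λ = (−3.2) + (+0.248) + (+1.83) + (+0.624) = -0.498 W/m²/K.
ΔT = −F/λ = −10.2/(-0.498) = 20.48 K.

20.48 K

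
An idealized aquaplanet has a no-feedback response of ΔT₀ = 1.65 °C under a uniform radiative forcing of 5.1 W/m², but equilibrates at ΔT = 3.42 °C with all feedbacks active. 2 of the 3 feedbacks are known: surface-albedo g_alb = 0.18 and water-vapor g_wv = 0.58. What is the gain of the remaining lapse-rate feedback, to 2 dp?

Amplification A = ΔT/ΔT₀ = 3.42/1.65 = 2.073.
Total gain g = 1 − 1/A = 1 − 1/2.073 = 0.5176.
Known gains sum to 0.18 + 0.58 = 0.76.
g_lr = 0.5176 − 0.76 = -0.24.

-0.24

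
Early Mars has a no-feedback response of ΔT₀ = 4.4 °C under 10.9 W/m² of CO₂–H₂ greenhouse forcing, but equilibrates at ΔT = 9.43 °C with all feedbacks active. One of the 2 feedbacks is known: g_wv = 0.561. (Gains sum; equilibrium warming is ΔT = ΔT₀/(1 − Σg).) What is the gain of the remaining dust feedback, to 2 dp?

Amplification A = ΔT/ΔT₀ = 9.43/4.4 = 2.143.
Total gain g = 1 − 1/A = 1 − 1/2.143 = 0.5334.
The known gain is 0.561.
g_dust = 0.5334 − 0.561 = -0.03.

-0.03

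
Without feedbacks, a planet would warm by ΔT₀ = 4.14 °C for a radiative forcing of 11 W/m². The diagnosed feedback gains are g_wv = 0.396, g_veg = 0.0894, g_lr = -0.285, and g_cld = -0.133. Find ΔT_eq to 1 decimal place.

4.4 °C

Total gain g = 0.396 + 0.0894 − 0.285 − 0.133 = 0.0674.
Amplification A = 1/(1 − 0.0674) = 1.072.
ΔT = 4.14 × 1.072 = 4.4 °C.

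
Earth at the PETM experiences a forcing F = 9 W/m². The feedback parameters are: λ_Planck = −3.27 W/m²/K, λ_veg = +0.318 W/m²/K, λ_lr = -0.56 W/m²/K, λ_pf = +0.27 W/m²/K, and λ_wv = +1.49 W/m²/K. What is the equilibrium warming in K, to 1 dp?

5.1 K

Net feedback parameter λ = (−3.27) + (+0.318) + (-0.56) + (+0.27) + (+1.49) = -1.752 W/m²/K.
ΔT = −F/λ = −9/(-1.752) = 5.1 K.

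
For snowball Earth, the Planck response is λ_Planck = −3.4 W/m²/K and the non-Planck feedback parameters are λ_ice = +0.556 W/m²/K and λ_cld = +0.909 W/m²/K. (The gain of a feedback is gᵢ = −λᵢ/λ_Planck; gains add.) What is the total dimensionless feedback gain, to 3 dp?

Convert to gains: g_ice = 0.556/3.4 = 0.1635; g_cld = 0.909/3.4 = 0.2674.
Total gain g = 0.4309.

0.431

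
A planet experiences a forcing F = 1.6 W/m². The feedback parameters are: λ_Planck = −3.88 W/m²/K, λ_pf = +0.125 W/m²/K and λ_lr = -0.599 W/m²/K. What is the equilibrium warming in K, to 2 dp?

0.37 K

Net feedback parameter λ = (−3.88) + (+0.125) + (-0.599) = -4.354 W/m²/K.
ΔT = −F/λ = −1.6/(-4.354) = 0.37 K.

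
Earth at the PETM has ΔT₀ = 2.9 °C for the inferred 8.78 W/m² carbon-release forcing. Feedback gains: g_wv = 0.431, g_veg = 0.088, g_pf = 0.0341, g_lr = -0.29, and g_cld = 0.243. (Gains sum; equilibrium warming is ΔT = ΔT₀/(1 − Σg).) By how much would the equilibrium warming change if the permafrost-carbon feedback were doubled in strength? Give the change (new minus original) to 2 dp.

Original: g = 0.5061, ΔT = 2.9/(1−0.5061) = 5.8716 °C.
With doubled permafrost-carbon: g' = 0.5402, ΔT' = 2.9/(1−0.5402) = 6.3071 °C.
Change = 6.3071 − 5.8716 = 0.44 °C.

0.44 °C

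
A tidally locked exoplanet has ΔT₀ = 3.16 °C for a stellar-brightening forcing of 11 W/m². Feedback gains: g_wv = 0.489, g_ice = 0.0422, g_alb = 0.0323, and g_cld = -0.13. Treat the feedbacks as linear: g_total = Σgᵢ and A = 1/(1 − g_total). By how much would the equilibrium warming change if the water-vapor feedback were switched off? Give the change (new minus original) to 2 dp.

-2.58 °C

Original: g = 0.4335, ΔT = 3.16/(1−0.4335) = 5.5781 °C.
Without water-vapor: g' = -0.0555, ΔT' = 3.16/(1+0.0555) = 2.9938 °C.
Change = 2.9938 − 5.5781 = -2.58 °C.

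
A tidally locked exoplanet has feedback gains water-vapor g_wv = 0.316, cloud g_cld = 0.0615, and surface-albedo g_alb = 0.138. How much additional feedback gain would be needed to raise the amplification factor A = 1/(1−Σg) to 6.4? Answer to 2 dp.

0.33

Current total gain = 0.5155.
Target gain for A = 6.4: g* = 1 − 1/6.4 = 0.8438.
Additional gain needed = 0.8438 − 0.5155 = 0.33.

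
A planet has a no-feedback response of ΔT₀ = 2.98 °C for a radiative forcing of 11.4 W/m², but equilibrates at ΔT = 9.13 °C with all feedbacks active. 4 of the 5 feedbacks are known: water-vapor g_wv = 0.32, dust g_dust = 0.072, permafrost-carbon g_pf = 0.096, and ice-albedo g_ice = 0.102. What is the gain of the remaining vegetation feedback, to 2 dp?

Amplification A = ΔT/ΔT₀ = 9.13/2.98 = 3.064.
Total gain g = 1 − 1/A = 1 − 1/3.064 = 0.6736.
Known gains sum to 0.32 + 0.072 + 0.096 + 0.102 = 0.59.
g_veg = 0.6736 − 0.59 = 0.08.

0.08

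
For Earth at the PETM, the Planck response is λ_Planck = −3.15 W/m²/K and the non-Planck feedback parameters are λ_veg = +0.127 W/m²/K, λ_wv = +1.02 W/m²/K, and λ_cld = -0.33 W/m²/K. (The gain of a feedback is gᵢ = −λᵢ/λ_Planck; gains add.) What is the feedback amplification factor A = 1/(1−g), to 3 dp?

1.350

Convert to gains: g_veg = 0.127/3.15 = 0.04032; g_wv = 1.02/3.15 = 0.3238; g_cld = -0.33/3.15 = -0.1048.
Total gain g = 0.25932.
A = 1/(1 − 0.25932) = 1.350.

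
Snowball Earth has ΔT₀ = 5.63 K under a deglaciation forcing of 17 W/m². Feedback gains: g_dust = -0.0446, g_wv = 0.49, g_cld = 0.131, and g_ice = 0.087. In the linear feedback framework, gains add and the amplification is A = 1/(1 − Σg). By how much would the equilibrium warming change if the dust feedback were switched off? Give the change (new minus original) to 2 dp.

2.55 K

Original: g = 0.6634, ΔT = 5.63/(1−0.6634) = 16.7261 K.
Without dust: g' = 0.708, ΔT' = 5.63/(1−0.708) = 19.2808 K.
Change = 19.2808 − 16.7261 = 2.55 K.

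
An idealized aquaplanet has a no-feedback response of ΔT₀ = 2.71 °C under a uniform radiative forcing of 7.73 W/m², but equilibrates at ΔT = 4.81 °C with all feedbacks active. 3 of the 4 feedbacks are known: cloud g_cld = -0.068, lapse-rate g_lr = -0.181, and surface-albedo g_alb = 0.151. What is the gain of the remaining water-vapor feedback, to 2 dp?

0.53

Amplification A = ΔT/ΔT₀ = 4.81/2.71 = 1.775.
Total gain g = 1 − 1/A = 1 − 1/1.775 = 0.4366.
Known gains sum to -0.068 − 0.181 + 0.151 = -0.098.
g_wv = 0.4366 + 0.098 = 0.53.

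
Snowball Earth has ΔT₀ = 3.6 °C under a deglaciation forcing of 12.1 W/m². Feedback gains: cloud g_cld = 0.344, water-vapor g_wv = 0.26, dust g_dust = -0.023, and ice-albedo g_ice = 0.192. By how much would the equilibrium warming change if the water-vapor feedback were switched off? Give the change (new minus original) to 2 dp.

Original: g = 0.773, ΔT = 3.6/(1−0.773) = 15.8590 °C.
Without water-vapor: g' = 0.513, ΔT' = 3.6/(1−0.513) = 7.3922 °C.
Change = 7.3922 − 15.8590 = -8.47 °C.

-8.47 °C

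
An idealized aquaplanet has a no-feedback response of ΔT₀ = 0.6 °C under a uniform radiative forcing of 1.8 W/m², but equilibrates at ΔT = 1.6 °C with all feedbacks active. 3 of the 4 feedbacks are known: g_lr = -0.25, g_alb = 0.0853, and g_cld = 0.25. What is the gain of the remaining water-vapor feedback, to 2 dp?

0.54

Amplification A = ΔT/ΔT₀ = 1.6/0.6 = 2.667.
Total gain g = 1 − 1/A = 1 − 1/2.667 = 0.625.
Known gains sum to -0.25 + 0.0853 + 0.25 = 0.0853.
g_wv = 0.625 − 0.0853 = 0.54.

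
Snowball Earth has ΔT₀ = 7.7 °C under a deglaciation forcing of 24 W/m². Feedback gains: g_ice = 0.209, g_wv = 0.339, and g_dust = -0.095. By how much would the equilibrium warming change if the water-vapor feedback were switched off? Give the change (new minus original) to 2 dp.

Original: g = 0.453, ΔT = 7.7/(1−0.453) = 14.0768 °C.
Without water-vapor: g' = 0.114, ΔT' = 7.7/(1−0.114) = 8.6907 °C.
Change = 8.6907 − 14.0768 = -5.39 °C.

-5.39 °C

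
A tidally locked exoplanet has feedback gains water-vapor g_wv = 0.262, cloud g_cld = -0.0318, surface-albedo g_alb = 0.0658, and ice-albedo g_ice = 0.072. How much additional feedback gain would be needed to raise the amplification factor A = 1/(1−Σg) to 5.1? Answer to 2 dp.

0.44

Current total gain = 0.368.
Target gain for A = 5.1: g* = 1 − 1/5.1 = 0.8039.
Additional gain needed = 0.8039 − 0.368 = 0.44.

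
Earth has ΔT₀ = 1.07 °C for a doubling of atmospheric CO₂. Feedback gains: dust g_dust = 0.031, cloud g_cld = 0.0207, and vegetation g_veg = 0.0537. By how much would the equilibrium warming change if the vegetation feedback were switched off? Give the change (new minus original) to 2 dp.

-0.07 °C

Original: g = 0.1054, ΔT = 1.07/(1−0.1054) = 1.1961 °C.
Without vegetation: g' = 0.0517, ΔT' = 1.07/(1−0.0517) = 1.1283 °C.
Change = 1.1283 − 1.1961 = -0.07 °C.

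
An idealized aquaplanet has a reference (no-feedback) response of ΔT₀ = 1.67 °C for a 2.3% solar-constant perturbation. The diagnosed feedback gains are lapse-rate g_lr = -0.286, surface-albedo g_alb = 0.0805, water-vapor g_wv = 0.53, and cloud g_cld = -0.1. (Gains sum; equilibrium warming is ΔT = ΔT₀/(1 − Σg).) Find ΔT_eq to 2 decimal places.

2.15 °C

Total gain g = -0.286 + 0.0805 + 0.53 − 0.1 = 0.2245.
Amplification A = 1/(1 − 0.2245) = 1.289.
ΔT = 1.67 × 1.289 = 2.15 °C.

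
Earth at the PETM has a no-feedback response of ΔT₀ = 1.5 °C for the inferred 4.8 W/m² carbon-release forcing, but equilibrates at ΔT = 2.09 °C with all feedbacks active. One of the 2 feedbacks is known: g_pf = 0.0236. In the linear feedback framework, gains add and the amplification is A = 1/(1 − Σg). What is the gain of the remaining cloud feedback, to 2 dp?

Amplification A = ΔT/ΔT₀ = 2.09/1.5 = 1.393.
Total gain g = 1 − 1/A = 1 − 1/1.393 = 0.2821.
The known gain is 0.0236.
g_cld = 0.2821 − 0.0236 = 0.26.

0.26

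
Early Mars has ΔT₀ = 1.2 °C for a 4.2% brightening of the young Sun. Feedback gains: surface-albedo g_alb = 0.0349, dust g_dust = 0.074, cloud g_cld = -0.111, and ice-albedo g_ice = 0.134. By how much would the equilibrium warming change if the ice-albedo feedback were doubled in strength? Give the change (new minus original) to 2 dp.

Original: g = 0.1319, ΔT = 1.2/(1−0.1319) = 1.3823 °C.
With doubled ice-albedo: g' = 0.2659, ΔT' = 1.2/(1−0.2659) = 1.6347 °C.
Change = 1.6347 − 1.3823 = 0.25 °C.

0.25 °C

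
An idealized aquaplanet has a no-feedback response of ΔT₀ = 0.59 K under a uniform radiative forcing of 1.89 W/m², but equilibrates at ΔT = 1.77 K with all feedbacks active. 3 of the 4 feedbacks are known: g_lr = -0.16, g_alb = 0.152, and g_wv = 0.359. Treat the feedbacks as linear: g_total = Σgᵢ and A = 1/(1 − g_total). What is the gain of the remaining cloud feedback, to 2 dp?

0.32

Amplification A = ΔT/ΔT₀ = 1.77/0.59 = 3.
Total gain g = 1 − 1/A = 1 − 1/3 = 0.6667.
Known gains sum to -0.16 + 0.152 + 0.359 = 0.351.
g_cld = 0.6667 − 0.351 = 0.32.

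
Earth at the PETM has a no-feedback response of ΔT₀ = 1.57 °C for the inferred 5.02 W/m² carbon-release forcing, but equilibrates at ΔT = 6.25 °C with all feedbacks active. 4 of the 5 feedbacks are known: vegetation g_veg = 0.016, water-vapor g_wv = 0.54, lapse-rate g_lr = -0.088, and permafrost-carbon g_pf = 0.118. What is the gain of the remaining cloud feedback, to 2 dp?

Amplification A = ΔT/ΔT₀ = 6.25/1.57 = 3.981.
Total gain g = 1 − 1/A = 1 − 1/3.981 = 0.7488.
Known gains sum to 0.016 + 0.54 − 0.088 + 0.118 = 0.586.
g_cld = 0.7488 − 0.586 = 0.16.

0.16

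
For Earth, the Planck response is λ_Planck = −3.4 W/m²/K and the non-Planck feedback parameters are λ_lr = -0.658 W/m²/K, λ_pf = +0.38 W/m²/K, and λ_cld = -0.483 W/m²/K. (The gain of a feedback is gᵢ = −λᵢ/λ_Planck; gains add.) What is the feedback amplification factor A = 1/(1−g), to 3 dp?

0.817

Convert to gains: g_lr = -0.658/3.4 = -0.1935; g_pf = 0.38/3.4 = 0.1118; g_cld = -0.483/3.4 = -0.1421.
Total gain g = -0.2238.
A = 1/(1 + 0.2238) = 0.817.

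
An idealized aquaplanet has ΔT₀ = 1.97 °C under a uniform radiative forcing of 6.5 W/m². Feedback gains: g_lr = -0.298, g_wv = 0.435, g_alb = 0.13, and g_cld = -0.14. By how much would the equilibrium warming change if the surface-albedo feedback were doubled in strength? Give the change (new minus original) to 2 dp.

0.39 °C

Original: g = 0.127, ΔT = 1.97/(1−0.127) = 2.2566 °C.
With doubled surface-albedo: g' = 0.257, ΔT' = 1.97/(1−0.257) = 2.6514 °C.
Change = 2.6514 − 2.2566 = 0.39 °C.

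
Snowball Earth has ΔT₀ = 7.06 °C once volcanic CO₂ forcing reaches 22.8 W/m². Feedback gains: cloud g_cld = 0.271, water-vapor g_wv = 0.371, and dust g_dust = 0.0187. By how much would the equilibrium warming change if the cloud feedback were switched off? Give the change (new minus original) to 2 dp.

-9.24 °C

Original: g = 0.6607, ΔT = 7.06/(1−0.6607) = 20.8075 °C.
Without cloud: g' = 0.3897, ΔT' = 7.06/(1−0.3897) = 11.5681 °C.
Change = 11.5681 − 20.8075 = -9.24 °C.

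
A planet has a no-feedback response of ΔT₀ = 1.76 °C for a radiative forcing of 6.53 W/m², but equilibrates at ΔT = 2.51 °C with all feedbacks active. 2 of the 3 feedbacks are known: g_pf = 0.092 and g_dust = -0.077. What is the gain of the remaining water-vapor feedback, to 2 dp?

0.28

Amplification A = ΔT/ΔT₀ = 2.51/1.76 = 1.426.
Total gain g = 1 − 1/A = 1 − 1/1.426 = 0.2987.
Known gains sum to 0.092 − 0.077 = 0.015.
g_wv = 0.2987 − 0.015 = 0.28.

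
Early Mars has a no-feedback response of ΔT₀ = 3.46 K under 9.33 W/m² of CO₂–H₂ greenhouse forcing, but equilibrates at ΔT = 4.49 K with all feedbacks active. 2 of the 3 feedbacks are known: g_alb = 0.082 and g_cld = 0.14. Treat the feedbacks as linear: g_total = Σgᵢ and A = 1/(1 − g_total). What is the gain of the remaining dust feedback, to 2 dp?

0.01

Amplification A = ΔT/ΔT₀ = 4.49/3.46 = 1.298.
Total gain g = 1 − 1/A = 1 − 1/1.298 = 0.2296.
Known gains sum to 0.082 + 0.14 = 0.222.
g_dust = 0.2296 − 0.222 = 0.01.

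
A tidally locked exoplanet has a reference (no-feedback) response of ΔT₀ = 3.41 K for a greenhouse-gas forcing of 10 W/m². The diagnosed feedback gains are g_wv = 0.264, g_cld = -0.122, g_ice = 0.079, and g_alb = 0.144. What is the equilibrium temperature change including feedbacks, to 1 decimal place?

Total gain g = 0.264 − 0.122 + 0.079 + 0.144 = 0.365.
Amplification A = 1/(1 − 0.365) = 1.575.
ΔT = 3.41 × 1.575 = 5.4 K.

5.4 K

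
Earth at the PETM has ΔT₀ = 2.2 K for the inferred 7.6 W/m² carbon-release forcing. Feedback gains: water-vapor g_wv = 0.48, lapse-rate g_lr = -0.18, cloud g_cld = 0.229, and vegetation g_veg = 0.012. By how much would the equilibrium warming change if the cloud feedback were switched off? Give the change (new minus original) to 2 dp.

Original: g = 0.541, ΔT = 2.2/(1−0.541) = 4.7930 K.
Without cloud: g' = 0.312, ΔT' = 2.2/(1−0.312) = 3.1977 K.
Change = 3.1977 − 4.7930 = -1.60 K.

-1.60 K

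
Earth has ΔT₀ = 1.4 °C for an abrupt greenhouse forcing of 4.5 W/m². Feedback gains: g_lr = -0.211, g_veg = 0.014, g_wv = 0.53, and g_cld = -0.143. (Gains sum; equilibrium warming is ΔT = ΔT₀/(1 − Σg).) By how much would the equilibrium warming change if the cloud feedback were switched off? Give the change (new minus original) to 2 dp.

Original: g = 0.19, ΔT = 1.4/(1−0.19) = 1.7284 °C.
Without cloud: g' = 0.333, ΔT' = 1.4/(1−0.333) = 2.0990 °C.
Change = 2.0990 − 1.7284 = 0.37 °C.

0.37 °C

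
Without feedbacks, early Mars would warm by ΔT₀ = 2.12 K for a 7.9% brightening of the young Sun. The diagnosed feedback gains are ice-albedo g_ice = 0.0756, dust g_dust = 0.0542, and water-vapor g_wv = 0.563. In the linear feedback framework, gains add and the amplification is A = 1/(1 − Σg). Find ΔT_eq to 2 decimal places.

6.90 K

Total gain g = 0.0756 + 0.0542 + 0.563 = 0.6928.
Amplification A = 1/(1 − 0.6928) = 3.255.
ΔT = 2.12 × 3.255 = 6.90 K.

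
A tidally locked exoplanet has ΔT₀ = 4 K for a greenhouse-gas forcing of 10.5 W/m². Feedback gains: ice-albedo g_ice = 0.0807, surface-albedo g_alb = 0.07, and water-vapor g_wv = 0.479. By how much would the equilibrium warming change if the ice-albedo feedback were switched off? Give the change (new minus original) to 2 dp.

Original: g = 0.6297, ΔT = 4/(1−0.6297) = 10.8021 K.
Without ice-albedo: g' = 0.549, ΔT' = 4/(1−0.549) = 8.8692 K.
Change = 8.8692 − 10.8021 = -1.93 K.

-1.93 K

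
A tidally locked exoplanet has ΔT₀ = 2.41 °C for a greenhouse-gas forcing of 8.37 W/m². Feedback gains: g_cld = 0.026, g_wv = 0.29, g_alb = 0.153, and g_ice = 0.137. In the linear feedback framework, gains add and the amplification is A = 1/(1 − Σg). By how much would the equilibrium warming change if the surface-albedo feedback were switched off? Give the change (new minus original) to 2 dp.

Original: g = 0.606, ΔT = 2.41/(1−0.606) = 6.1168 °C.
Without surface-albedo: g' = 0.453, ΔT' = 2.41/(1−0.453) = 4.4059 °C.
Change = 4.4059 − 6.1168 = -1.71 °C.

-1.71 °C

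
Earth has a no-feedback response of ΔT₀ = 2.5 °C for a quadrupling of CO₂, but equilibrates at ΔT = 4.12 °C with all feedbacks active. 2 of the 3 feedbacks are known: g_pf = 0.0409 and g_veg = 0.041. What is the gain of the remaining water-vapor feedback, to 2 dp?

Amplification A = ΔT/ΔT₀ = 4.12/2.5 = 1.648.
Total gain g = 1 − 1/A = 1 − 1/1.648 = 0.3932.
Known gains sum to 0.0409 + 0.041 = 0.0819.
g_wv = 0.3932 − 0.0819 = 0.31.

0.31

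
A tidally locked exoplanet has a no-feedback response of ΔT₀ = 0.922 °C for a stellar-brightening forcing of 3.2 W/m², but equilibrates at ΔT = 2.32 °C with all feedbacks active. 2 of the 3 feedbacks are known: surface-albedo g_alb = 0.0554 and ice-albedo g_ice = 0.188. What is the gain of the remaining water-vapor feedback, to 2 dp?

0.36

Amplification A = ΔT/ΔT₀ = 2.32/0.922 = 2.516.
Total gain g = 1 − 1/A = 1 − 1/2.516 = 0.6025.
Known gains sum to 0.0554 + 0.188 = 0.2434.
g_wv = 0.6025 − 0.2434 = 0.36.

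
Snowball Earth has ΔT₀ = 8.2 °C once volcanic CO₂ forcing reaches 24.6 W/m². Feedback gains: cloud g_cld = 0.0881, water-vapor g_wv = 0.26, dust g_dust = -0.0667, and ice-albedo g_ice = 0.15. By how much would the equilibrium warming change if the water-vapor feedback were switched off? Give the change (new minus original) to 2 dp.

-4.53 °C

Original: g = 0.4314, ΔT = 8.2/(1−0.4314) = 14.4214 °C.
Without water-vapor: g' = 0.1714, ΔT' = 8.2/(1−0.1714) = 9.8962 °C.
Change = 9.8962 − 14.4214 = -4.53 °C.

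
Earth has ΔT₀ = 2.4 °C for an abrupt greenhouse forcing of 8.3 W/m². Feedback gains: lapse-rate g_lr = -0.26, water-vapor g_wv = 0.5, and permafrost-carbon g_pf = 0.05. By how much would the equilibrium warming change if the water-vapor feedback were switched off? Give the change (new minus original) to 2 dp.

Original: g = 0.29, ΔT = 2.4/(1−0.29) = 3.3803 °C.
Without water-vapor: g' = -0.21, ΔT' = 2.4/(1+0.21) = 1.9835 °C.
Change = 1.9835 − 3.3803 = -1.40 °C.

-1.40 °C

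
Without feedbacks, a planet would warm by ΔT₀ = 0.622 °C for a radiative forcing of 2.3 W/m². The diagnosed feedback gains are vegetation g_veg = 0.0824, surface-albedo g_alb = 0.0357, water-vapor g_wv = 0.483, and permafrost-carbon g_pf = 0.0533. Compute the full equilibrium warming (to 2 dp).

1.80 °C

Total gain g = 0.0824 + 0.0357 + 0.483 + 0.0533 = 0.6544.
Amplification A = 1/(1 − 0.6544) = 2.894.
ΔT = 0.622 × 2.894 = 1.80 °C.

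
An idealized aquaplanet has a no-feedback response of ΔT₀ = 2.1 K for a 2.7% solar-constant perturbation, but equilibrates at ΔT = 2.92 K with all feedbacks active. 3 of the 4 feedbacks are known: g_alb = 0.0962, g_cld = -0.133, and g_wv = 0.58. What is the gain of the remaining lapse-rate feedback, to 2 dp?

Amplification A = ΔT/ΔT₀ = 2.92/2.1 = 1.39.
Total gain g = 1 − 1/A = 1 − 1/1.39 = 0.2806.
Known gains sum to 0.0962 − 0.133 + 0.58 = 0.5432.
g_lr = 0.2806 − 0.5432 = -0.26.

-0.26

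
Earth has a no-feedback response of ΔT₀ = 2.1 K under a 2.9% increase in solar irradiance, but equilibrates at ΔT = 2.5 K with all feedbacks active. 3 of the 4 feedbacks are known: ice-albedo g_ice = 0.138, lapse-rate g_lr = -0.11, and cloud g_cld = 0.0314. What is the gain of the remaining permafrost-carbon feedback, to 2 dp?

0.10

Amplification A = ΔT/ΔT₀ = 2.5/2.1 = 1.19.
Total gain g = 1 − 1/A = 1 − 1/1.19 = 0.1597.
Known gains sum to 0.138 − 0.11 + 0.0314 = 0.0594.
g_pf = 0.1597 − 0.0594 = 0.10.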